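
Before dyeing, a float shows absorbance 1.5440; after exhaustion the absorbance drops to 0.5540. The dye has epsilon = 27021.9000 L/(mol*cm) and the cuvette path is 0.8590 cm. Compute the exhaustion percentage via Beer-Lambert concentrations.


c_initial = A_i / (epsilon * l) = 1.5440 / (27021.9000 * 0.8590) = 6.6518e-05 mol/L
c_final = A_f / (epsilon * l) = 0.5540 / (27021.9000 * 0.8590) = 2.3867e-05 mol/L
Exhaustion = (c_initial - c_final) / c_initial * 100 = (6.6518e-05 - 2.3867e-05) / 6.6518e-05 * 100 = 64.1192 %


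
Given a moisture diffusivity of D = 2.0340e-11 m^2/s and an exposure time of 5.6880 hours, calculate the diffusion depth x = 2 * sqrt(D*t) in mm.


t = 5.6880 hr * 3600 = 20476.8000 s
D * t = 2.0340e-11 * 20476.8000 = 4.1650e-07
x = 2 * sqrt(D*t) = 2 * sqrt(4.1650e-07) = 0.00129073 m = 1.2907 mm


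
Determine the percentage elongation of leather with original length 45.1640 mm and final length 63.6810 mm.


Formula: Elongation = (Lf - L0) / L0 * 100
Substituting: Elongation = (63.6810 - 45.1640) / 45.1640 * 100
Result: 40.9995 %


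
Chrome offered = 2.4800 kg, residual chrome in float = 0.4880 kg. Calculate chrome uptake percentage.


Formula: Uptake = (offered - residual) / offered * 100
Substituting: Uptake = (2.4800 - 0.4880) / 2.4800 * 100
Result: 80.3226 %


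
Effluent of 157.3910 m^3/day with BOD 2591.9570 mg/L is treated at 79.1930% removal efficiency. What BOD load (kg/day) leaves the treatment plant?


Load_in = volume * conc / 1000 = 157.3910 * 2591.9570 / 1000 = 407.9507 kg/day
Removed = Load_in * eff / 100 = 407.9507 * 79.1930 / 100 = 323.0684 kg/day
Load_out = Load_in - Removed = 407.9507 - 323.0684 = 84.8823 kg/day


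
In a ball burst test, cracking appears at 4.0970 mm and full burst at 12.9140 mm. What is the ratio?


Formula: Ratio = crack / burst
Substituting: Ratio = 4.0970 / 12.9140
Result: 0.3173


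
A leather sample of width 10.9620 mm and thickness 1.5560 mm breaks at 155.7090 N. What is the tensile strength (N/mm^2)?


Formula: TS = force / (width * thickness)
Substituting: TS = 155.7090 / (10.9620 * 1.5560)
Result: 9.1288 N/mm^2


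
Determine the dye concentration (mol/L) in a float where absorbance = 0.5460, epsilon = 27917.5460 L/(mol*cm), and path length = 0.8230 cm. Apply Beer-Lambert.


Formula: c = A / (epsilon * l)
Substituting: c = 0.5460 / (27917.5460 * 0.8230)
Result: 2.3764e-05 mol/L


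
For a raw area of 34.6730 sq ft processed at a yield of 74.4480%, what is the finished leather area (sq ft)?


Formula: finished = raw * yield / 100
Substituting: finished = 34.6730 * 74.4480 / 100
Result: 25.8134 sq ft


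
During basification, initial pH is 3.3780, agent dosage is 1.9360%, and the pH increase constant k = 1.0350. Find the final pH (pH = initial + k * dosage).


Formula: pH_final = pH_initial + k * base_pct
Substituting: pH_final = 3.3780 + 1.0350 * 1.9360
Result: 5.3818


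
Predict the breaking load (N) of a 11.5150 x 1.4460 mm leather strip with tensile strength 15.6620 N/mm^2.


Formula: F = TS * w * t
Substituting: F = 15.6620 * 11.5150 * 1.4460
Result: 260.7831 N


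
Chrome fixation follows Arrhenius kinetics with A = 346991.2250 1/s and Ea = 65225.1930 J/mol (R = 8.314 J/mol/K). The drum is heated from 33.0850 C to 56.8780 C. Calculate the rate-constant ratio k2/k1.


T1 = 33.0850 + 273.15 = 306.2350 K; T2 = 56.8780 + 273.15 = 330.0280 K
k1 = A * exp(-Ea/(R*T1)) = 346991.2250 * exp(-65225.1930/(8.314*306.2350)) = 2.5967e-06 1/s
k2 = A * exp(-Ea/(R*T2)) = 346991.2250 * exp(-65225.1930/(8.314*330.0280)) = 1.6464e-05 1/s
k2/k1 = 1.6464e-05 / 2.5967e-06 = 6.3403


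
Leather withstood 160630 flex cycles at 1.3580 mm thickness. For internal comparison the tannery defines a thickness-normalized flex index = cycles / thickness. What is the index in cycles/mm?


Formula: Index = cycles / thickness
Substituting: Index = 160630 / 1.3580
Result: 118284.2415 cycles/mm


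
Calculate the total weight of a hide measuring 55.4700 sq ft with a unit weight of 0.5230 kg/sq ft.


Formula: Weight = area * weight_per_sqft
Substituting: Weight = 55.4700 * 0.5230
Result: 29.0108 kg


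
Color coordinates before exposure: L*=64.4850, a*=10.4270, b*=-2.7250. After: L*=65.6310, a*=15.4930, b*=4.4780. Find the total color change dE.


dL = 1.1460, da = 5.0660, db = 7.2030
dE = sqrt(1.1460^2 + 5.0660^2 + 7.2030^2) = 8.8804


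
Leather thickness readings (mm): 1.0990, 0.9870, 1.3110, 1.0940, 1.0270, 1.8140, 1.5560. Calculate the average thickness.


Formula: Average = sum / n
Substituting: Average = 8.8880 / 7
Result: 1.2697 mm


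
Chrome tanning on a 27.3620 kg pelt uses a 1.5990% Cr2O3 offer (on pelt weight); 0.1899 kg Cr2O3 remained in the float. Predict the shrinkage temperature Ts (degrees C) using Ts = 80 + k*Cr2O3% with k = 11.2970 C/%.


Offered = pelt * offer_pct / 100 = 27.3620 * 1.5990 / 100 = 0.4375 kg
Uptake = offered - residual = 0.4375 - 0.1899 = 0.2476 kg
Cr2O3% on pelt = uptake / pelt * 100 = 0.2476 / 27.3620 * 100 = 0.9050 %
Ts = 80 + k * Cr2O3% = 80 + 11.2970 * 0.9050 = 90.2235 C


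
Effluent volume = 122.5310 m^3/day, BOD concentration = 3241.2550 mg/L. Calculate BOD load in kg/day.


Formula: BOD_load = volume * conc / 1000
Substituting: BOD_load = 122.5310 * 3241.2550 / 1000
Result: 397.1542 kg/day


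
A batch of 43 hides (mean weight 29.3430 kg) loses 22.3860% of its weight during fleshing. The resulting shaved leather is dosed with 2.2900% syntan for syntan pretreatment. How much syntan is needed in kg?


Total_raw = N * avg_wt = 43 * 29.3430 = 1261.7490 kg
Substrate = Total_raw * (1 - loss/100) = 1261.7490 * (1 - 22.3860/100) = 979.2939 kg
Syntan = Substrate * pct / 100 = 979.2939 * 2.2900 / 100 = 22.4258 kg


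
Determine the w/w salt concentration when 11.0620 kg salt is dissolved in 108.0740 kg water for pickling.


Formula: Conc = salt / (water + salt) * 100
Substituting: Conc = 11.0620 / (108.0740 + 11.0620) * 100
Result: 9.2852 %


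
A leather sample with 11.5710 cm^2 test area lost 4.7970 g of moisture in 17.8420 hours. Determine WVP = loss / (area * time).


Formula: WVP = loss / (area * time)
Substituting: WVP = 4.7970 / (11.5710 * 17.8420)
Result: 0.0232357 g/(cm^2*hr)


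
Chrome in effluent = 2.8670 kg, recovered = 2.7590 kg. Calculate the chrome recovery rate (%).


Formula: Recovery = recovered / input * 100
Substituting: Recovery = 2.7590 / 2.8670 * 100
Result: 96.2330 %


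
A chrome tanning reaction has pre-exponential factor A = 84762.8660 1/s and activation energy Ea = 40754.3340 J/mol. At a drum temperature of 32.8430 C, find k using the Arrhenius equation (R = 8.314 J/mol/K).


T_K = T_C + 273.15 = 32.8430 + 273.15 = 305.9930 K
exponent = -Ea / (R * T_K) = -40754.3340 / (8.314 * 305.9930) = -16.0196
k = A * exp(exponent) = 84762.8660 * exp(-16.0196) = 0.00935345 1/s


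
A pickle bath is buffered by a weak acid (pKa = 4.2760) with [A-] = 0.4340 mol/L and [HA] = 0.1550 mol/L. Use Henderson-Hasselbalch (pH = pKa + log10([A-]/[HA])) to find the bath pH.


ratio = [A-] / [HA] = 0.4340 / 0.1550 = 2.8000
log10(ratio) = 0.4472
pH = pKa + log10(ratio) = 4.2760 + 0.4472 = 4.7232


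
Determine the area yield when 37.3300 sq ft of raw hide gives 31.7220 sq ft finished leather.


Formula: Yield = finished / raw * 100
Substituting: Yield = 31.7220 / 37.3300 * 100
Result: 84.9772 %


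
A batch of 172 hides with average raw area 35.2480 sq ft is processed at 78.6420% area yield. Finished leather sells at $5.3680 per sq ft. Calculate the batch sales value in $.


Raw_total = N * avg_area = 172 * 35.2480 = 6062.6560 sq ft
Finished = Raw_total * yield / 100 = 6062.6560 * 78.6420 / 100 = 4767.7939 sq ft
Value = Finished * price = 4767.7939 * 5.3680 = 25593.5178 $


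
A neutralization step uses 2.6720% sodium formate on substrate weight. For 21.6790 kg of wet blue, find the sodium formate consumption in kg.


Formula: Neutralizer = substrate * pct / 100
Substituting: Neutralizer = 21.6790 * 2.6720 / 100
Result: 0.5793 kg


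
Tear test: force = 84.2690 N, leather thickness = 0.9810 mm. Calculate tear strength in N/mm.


Formula: Tear strength = force / thickness
Substituting: Tear strength = 84.2690 / 0.9810
Result: 85.9011 N/mm


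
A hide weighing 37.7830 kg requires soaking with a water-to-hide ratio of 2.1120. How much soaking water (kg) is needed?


Formula: Water = hide_weight * ratio
Substituting: Water = 37.7830 * 2.1120
Result: 79.7977 kg


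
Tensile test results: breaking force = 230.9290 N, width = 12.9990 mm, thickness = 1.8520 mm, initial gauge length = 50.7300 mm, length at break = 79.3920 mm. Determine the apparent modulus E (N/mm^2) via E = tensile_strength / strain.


TS = F / (w * t) = 230.9290 / (12.9990 * 1.8520) = 9.5924 N/mm^2
strain = (Lf - L0) / L0 = (79.3920 - 50.7300) / 50.7300 = 0.5650
E = TS / strain = 9.5924 / 0.5650 = 16.9780 N/mm^2


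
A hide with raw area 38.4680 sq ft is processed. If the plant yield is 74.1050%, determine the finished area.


Formula: finished = raw * yield / 100
Substituting: finished = 38.4680 * 74.1050 / 100
Result: 28.5067 sq ft


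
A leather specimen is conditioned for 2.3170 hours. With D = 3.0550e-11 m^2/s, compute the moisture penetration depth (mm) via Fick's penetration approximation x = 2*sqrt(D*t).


t = 2.3170 hr * 3600 = 8341.2000 s
D * t = 3.0550e-11 * 8341.2000 = 2.5482e-07
x = 2 * sqrt(D*t) = 2 * sqrt(2.5482e-07) = 0.0010096 m = 1.0096 mm


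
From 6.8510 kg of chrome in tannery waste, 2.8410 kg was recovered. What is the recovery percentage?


Formula: Recovery = recovered / input * 100
Substituting: Recovery = 2.8410 / 6.8510 * 100
Result: 41.4684 %


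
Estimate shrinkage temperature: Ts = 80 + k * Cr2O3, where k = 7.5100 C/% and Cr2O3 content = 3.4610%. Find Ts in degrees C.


Formula: Ts = 80 + k * Cr2O3
Substituting: Ts = 80 + 7.5100 * 3.4610
Result: 105.9921 C


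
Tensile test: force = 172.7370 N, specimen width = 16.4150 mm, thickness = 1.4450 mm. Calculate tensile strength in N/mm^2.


Formula: TS = force / (width * thickness)
Substituting: TS = 172.7370 / (16.4150 * 1.4450)
Result: 7.2824 N/mm^2


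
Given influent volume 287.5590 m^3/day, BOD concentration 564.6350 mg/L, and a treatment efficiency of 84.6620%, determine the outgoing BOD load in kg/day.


Load_in = volume * conc / 1000 = 287.5590 * 564.6350 / 1000 = 162.3659 kg/day
Removed = Load_in * eff / 100 = 162.3659 * 84.6620 / 100 = 137.4622 kg/day
Load_out = Load_in - Removed = 162.3659 - 137.4622 = 24.9037 kg/day


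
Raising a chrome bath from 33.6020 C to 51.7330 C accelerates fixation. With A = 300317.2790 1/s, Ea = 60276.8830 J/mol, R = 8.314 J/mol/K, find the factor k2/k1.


T1 = 33.6020 + 273.15 = 306.7520 K; T2 = 51.7330 + 273.15 = 324.8830 K
k1 = A * exp(-Ea/(R*T1)) = 300317.2790 * exp(-60276.8830/(8.314*306.7520)) = 1.6334e-05 1/s
k2 = A * exp(-Ea/(R*T2)) = 300317.2790 * exp(-60276.8830/(8.314*324.8830)) = 6.1083e-05 1/s
k2/k1 = 6.1083e-05 / 1.6334e-05 = 3.7397


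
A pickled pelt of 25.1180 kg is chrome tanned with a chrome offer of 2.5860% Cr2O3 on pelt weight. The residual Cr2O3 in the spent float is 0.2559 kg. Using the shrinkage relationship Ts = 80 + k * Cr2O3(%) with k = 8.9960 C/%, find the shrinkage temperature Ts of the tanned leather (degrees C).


Offered = pelt * offer_pct / 100 = 25.1180 * 2.5860 / 100 = 0.6496 kg
Uptake = offered - residual = 0.6496 - 0.2559 = 0.3937 kg
Cr2O3% on pelt = uptake / pelt * 100 = 0.3937 / 25.1180 * 100 = 1.5672 %
Ts = 80 + k * Cr2O3% = 80 + 8.9960 * 1.5672 = 94.0986 C


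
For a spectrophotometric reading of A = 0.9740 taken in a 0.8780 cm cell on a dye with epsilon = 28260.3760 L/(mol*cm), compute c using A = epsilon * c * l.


Formula: c = A / (epsilon * l)
Substituting: c = 0.9740 / (28260.3760 * 0.8780)
Result: 3.9254e-05 mol/L


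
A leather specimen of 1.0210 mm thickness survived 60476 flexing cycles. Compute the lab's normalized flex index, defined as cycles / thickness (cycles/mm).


Formula: Index = cycles / thickness
Substituting: Index = 60476 / 1.0210
Result: 59232.1254 cycles/mm


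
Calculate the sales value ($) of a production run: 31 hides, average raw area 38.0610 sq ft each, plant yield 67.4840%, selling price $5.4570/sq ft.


Raw_total = N * avg_area = 31 * 38.0610 = 1179.8910 sq ft
Finished = Raw_total * yield / 100 = 1179.8910 * 67.4840 / 100 = 796.2376 sq ft
Value = Finished * price = 796.2376 * 5.4570 = 4345.0688 $


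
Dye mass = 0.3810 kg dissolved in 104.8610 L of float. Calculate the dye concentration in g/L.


Formula: Conc = dye_mass(kg) / volume(L) * 1000
Substituting: Conc = 0.3810 / 104.8610 * 1000
Result: 3.6334 g/L


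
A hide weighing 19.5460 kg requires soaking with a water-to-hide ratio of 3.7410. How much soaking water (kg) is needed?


Formula: Water = hide_weight * ratio
Substituting: Water = 19.5460 * 3.7410
Result: 73.1216 kg


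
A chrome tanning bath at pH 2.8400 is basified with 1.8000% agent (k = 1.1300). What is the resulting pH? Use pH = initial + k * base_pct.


Formula: pH_final = pH_initial + k * base_pct
Substituting: pH_final = 2.8400 + 1.1300 * 1.8000
Result: 4.8740


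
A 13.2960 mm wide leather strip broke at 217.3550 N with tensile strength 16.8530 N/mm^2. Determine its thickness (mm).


Formula: t = F / (TS * w)
Substituting: t = 217.3550 / (16.8530 * 13.2960)
Result: 0.9700 mm


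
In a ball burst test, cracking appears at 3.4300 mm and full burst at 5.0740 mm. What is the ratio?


Formula: Ratio = crack / burst
Substituting: Ratio = 3.4300 / 5.0740
Result: 0.6760


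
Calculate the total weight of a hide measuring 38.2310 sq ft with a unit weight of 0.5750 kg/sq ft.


Formula: Weight = area * weight_per_sqft
Substituting: Weight = 38.2310 * 0.5750
Result: 21.9828 kg


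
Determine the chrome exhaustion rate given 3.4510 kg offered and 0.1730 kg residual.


Formula: Uptake = (offered - residual) / offered * 100
Substituting: Uptake = (3.4510 - 0.1730) / 3.4510 * 100
Result: 94.9870 %


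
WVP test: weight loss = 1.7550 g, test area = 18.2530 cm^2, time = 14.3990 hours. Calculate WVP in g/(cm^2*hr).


Formula: WVP = loss / (area * time)
Substituting: WVP = 1.7550 / (18.2530 * 14.3990)
Result: 0.00667745 g/(cm^2*hr)


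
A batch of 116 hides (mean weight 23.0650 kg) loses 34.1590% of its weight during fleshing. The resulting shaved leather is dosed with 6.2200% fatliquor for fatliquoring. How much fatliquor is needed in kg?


Total_raw = N * avg_wt = 116 * 23.0650 = 2675.5400 kg
Substrate = Total_raw * (1 - loss/100) = 2675.5400 * (1 - 34.1590/100) = 1761.6023 kg
Fat = Substrate * pct / 100 = 1761.6023 * 6.2200 / 100 = 109.5717 kg


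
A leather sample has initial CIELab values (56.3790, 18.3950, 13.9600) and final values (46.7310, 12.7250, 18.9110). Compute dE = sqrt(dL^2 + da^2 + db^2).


dL = -9.6480, da = -5.6700, db = 4.9510
dE = sqrt((-9.6480)^2 + (-5.6700)^2 + 4.9510^2) = 12.2370


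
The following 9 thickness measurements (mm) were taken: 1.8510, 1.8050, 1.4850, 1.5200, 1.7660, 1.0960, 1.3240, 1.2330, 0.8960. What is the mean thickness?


Formula: Average = sum / n
Substituting: Average = 12.9760 / 9
Result: 1.4418 mm


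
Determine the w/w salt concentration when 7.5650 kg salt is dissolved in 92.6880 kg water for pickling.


Formula: Conc = salt / (water + salt) * 100
Substituting: Conc = 7.5650 / (92.6880 + 7.5650) * 100
Result: 7.5459 %


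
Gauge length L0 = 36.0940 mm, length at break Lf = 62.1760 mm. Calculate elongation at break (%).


Formula: Elongation = (Lf - L0) / L0 * 100
Substituting: Elongation = (62.1760 - 36.0940) / 36.0940 * 100
Result: 72.2613 %


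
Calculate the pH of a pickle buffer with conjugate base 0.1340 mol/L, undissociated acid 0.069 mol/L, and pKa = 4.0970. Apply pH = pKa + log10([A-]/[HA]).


ratio = [A-] / [HA] = 0.1340 / 0.069 = 1.9420
log10(ratio) = 0.2883
pH = pKa + log10(ratio) = 4.0970 + 0.2883 = 4.3853


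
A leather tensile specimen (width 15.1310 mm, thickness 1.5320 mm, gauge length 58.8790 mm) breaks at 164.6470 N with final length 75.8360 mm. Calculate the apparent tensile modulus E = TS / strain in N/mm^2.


TS = F / (w * t) = 164.6470 / (15.1310 * 1.5320) = 7.1028 N/mm^2
strain = (Lf - L0) / L0 = (75.8360 - 58.8790) / 58.8790 = 0.2880
E = TS / strain = 7.1028 / 0.2880 = 24.6626 N/mm^2


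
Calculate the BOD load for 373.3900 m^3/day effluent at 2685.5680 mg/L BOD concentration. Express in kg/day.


Formula: BOD_load = volume * conc / 1000
Substituting: BOD_load = 373.3900 * 2685.5680 / 1000
Result: 1002.7642 kg/day


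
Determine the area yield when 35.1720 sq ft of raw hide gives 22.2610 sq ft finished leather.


Formula: Yield = finished / raw * 100
Substituting: Yield = 22.2610 / 35.1720 * 100
Result: 63.2918 %


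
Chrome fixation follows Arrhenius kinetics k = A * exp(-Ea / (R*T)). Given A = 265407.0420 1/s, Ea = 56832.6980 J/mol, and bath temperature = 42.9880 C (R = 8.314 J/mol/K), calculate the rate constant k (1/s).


T_K = T_C + 273.15 = 42.9880 + 273.15 = 316.1380 K
exponent = -Ea / (R * T_K) = -56832.6980 / (8.314 * 316.1380) = -21.6228
k = A * exp(exponent) = 265407.0420 * exp(-21.6228) = 1.0796e-04 1/s


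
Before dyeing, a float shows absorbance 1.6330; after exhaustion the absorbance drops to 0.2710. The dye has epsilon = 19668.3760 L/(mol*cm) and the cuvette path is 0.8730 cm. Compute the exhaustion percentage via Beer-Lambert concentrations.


c_initial = A_i / (epsilon * l) = 1.6330 / (19668.3760 * 0.8730) = 9.5105e-05 mol/L
c_final = A_f / (epsilon * l) = 0.2710 / (19668.3760 * 0.8730) = 1.5783e-05 mol/L
Exhaustion = (c_initial - c_final) / c_initial * 100 = (9.5105e-05 - 1.5783e-05) / 9.5105e-05 * 100 = 83.4048 %


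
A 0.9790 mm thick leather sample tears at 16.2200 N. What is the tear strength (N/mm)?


Formula: Tear strength = force / thickness
Substituting: Tear strength = 16.2200 / 0.9790
Result: 16.5679 N/mm


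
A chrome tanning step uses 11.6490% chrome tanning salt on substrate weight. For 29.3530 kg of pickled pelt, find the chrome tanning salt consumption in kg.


Formula: Chrome = substrate * pct / 100
Substituting: Chrome = 29.3530 * 11.6490 / 100
Result: 3.4193 kg


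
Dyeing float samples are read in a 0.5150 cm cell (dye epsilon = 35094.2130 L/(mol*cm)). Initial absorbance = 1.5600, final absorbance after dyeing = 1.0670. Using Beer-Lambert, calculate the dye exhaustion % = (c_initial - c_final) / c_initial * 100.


c_initial = A_i / (epsilon * l) = 1.5600 / (35094.2130 * 0.5150) = 8.6314e-05 mol/L
c_final = A_f / (epsilon * l) = 1.0670 / (35094.2130 * 0.5150) = 5.9037e-05 mol/L
Exhaustion = (c_initial - c_final) / c_initial * 100 = (8.6314e-05 - 5.9037e-05) / 8.6314e-05 * 100 = 31.6026 %


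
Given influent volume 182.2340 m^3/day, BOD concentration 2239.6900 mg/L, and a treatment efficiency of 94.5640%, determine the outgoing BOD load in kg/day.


Load_in = volume * conc / 1000 = 182.2340 * 2239.6900 / 1000 = 408.1477 kg/day
Removed = Load_in * eff / 100 = 408.1477 * 94.5640 / 100 = 385.9608 kg/day
Load_out = Load_in - Removed = 408.1477 - 385.9608 = 22.1869 kg/day


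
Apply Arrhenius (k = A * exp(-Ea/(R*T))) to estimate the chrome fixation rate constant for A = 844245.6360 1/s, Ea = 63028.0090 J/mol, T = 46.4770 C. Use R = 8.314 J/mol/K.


T_K = T_C + 273.15 = 46.4770 + 273.15 = 319.6270 K
exponent = -Ea / (R * T_K) = -63028.0090 / (8.314 * 319.6270) = -23.7181
k = A * exp(exponent) = 844245.6360 * exp(-23.7181) = 4.2250e-05 1/s


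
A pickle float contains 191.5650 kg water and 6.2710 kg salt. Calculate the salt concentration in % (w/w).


Formula: Conc = salt / (water + salt) * 100
Substituting: Conc = 6.2710 / (191.5650 + 6.2710) * 100
Result: 3.1698 %


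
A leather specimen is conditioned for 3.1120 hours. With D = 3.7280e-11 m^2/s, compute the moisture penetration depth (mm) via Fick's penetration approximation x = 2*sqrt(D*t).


t = 3.1120 hr * 3600 = 11203.2000 s
D * t = 3.7280e-11 * 11203.2000 = 4.1766e-07
x = 2 * sqrt(D*t) = 2 * sqrt(4.1766e-07) = 0.00129253 m = 1.2925 mm


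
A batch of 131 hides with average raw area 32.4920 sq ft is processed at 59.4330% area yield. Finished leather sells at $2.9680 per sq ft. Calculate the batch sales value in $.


Raw_total = N * avg_area = 131 * 32.4920 = 4256.4520 sq ft
Finished = Raw_total * yield / 100 = 4256.4520 * 59.4330 / 100 = 2529.7371 sq ft
Value = Finished * price = 2529.7371 * 2.9680 = 7508.2598 $


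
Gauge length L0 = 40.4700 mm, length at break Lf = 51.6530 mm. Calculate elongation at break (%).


Formula: Elongation = (Lf - L0) / L0 * 100
Substituting: Elongation = (51.6530 - 40.4700) / 40.4700 * 100
Result: 27.6328 %


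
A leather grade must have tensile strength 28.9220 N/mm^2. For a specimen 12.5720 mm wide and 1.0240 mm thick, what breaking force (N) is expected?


Formula: F = TS * w * t
Substituting: F = 28.9220 * 12.5720 * 1.0240
Result: 372.3340 N


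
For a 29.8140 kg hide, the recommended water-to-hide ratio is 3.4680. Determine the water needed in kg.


Formula: Water = hide_weight * ratio
Substituting: Water = 29.8140 * 3.4680
Result: 103.3950 kg


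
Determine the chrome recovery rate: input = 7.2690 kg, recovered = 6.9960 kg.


Formula: Recovery = recovered / input * 100
Substituting: Recovery = 6.9960 / 7.2690 * 100
Result: 96.2443 %


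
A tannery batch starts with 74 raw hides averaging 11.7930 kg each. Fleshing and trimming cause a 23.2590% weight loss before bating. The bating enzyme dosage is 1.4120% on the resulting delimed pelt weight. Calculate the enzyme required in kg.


Total_raw = N * avg_wt = 74 * 11.7930 = 872.6820 kg
Substrate = Total_raw * (1 - loss/100) = 872.6820 * (1 - 23.2590/100) = 669.7049 kg
Enzyme = Substrate * pct / 100 = 669.7049 * 1.4120 / 100 = 9.4562 kg


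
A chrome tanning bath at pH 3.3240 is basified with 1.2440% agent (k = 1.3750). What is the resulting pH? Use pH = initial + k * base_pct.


Formula: pH_final = pH_initial + k * base_pct
Substituting: pH_final = 3.3240 + 1.3750 * 1.2440
Result: 5.0345


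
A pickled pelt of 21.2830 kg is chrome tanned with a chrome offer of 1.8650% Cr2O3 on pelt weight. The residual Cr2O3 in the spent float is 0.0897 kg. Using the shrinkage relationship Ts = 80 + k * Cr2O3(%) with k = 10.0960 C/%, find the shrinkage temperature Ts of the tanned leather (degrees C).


Offered = pelt * offer_pct / 100 = 21.2830 * 1.8650 / 100 = 0.3969 kg
Uptake = offered - residual = 0.3969 - 0.0897 = 0.3072 kg
Cr2O3% on pelt = uptake / pelt * 100 = 0.3072 / 21.2830 * 100 = 1.4435 %
Ts = 80 + k * Cr2O3% = 80 + 10.0960 * 1.4435 = 94.5739 C


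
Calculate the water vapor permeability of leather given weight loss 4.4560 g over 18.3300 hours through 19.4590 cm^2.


Formula: WVP = loss / (area * time)
Substituting: WVP = 4.4560 / (19.4590 * 18.3300)
Result: 0.0124929 g/(cm^2*hr)


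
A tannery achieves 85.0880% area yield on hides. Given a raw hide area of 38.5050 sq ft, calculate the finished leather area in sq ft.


Formula: finished = raw * yield / 100
Substituting: finished = 38.5050 * 85.0880 / 100
Result: 32.7631 sq ft


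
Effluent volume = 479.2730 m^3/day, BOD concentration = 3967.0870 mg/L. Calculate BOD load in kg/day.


Formula: BOD_load = volume * conc / 1000
Substituting: BOD_load = 479.2730 * 3967.0870 / 1000
Result: 1901.3177 kg/day


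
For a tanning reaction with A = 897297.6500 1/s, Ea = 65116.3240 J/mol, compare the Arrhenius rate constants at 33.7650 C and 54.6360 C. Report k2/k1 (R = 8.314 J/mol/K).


T1 = 33.7650 + 273.15 = 306.9150 K; T2 = 54.6360 + 273.15 = 327.7860 K
k1 = A * exp(-Ea/(R*T1)) = 897297.6500 * exp(-65116.3240/(8.314*306.9150)) = 7.4169e-06 1/s
k2 = A * exp(-Ea/(R*T2)) = 897297.6500 * exp(-65116.3240/(8.314*327.7860)) = 3.7661e-05 1/s
k2/k1 = 3.7661e-05 / 7.4169e-06 = 5.0777


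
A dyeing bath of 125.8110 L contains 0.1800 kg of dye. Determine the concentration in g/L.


Formula: Conc = dye_mass(kg) / volume(L) * 1000
Substituting: Conc = 0.1800 / 125.8110 * 1000
Result: 1.4307 g/L


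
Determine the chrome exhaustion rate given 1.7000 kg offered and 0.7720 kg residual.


Formula: Uptake = (offered - residual) / offered * 100
Substituting: Uptake = (1.7000 - 0.7720) / 1.7000 * 100
Result: 54.5882 %


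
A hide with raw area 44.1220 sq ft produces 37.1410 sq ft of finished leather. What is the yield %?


Formula: Yield = finished / raw * 100
Substituting: Yield = 37.1410 / 44.1220 * 100
Result: 84.1780 %


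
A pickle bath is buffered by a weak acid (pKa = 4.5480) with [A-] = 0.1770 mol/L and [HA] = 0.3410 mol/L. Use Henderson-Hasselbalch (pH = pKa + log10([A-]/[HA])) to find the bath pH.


ratio = [A-] / [HA] = 0.1770 / 0.3410 = 0.5191
log10(ratio) = -0.2848
pH = pKa + log10(ratio) = 4.5480 - 0.2848 = 4.2632


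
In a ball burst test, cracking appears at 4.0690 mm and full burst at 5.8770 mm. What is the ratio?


Formula: Ratio = crack / burst
Substituting: Ratio = 4.0690 / 5.8770
Result: 0.6924


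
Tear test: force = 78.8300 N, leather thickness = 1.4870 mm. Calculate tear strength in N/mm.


Formula: Tear strength = force / thickness
Substituting: Tear strength = 78.8300 / 1.4870
Result: 53.0128 N/mm


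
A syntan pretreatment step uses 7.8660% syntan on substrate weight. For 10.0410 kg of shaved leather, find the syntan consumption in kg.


Formula: Syntan = substrate * pct / 100
Substituting: Syntan = 10.0410 * 7.8660 / 100
Result: 0.7898 kg


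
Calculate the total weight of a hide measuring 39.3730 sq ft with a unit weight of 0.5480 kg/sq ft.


Formula: Weight = area * weight_per_sqft
Substituting: Weight = 39.3730 * 0.5480
Result: 21.5764 kg


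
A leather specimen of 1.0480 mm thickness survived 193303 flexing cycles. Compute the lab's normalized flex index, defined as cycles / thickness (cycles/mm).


Formula: Index = cycles / thickness
Substituting: Index = 193303 / 1.0480
Result: 184449.4275 cycles/mm


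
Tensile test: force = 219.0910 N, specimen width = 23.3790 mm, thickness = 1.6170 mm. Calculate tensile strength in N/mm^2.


Formula: TS = force / (width * thickness)
Substituting: TS = 219.0910 / (23.3790 * 1.6170)
Result: 5.7955 N/mm^2


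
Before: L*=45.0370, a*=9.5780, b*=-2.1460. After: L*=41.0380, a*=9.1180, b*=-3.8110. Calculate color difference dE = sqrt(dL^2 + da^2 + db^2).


dL = -3.9990, da = -0.4600, db = -1.6650
dE = sqrt((-3.9990)^2 + (-0.4600)^2 + (-1.6650)^2) = 4.3561


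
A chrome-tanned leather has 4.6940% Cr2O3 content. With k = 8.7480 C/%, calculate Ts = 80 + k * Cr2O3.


Formula: Ts = 80 + k * Cr2O3
Substituting: Ts = 80 + 8.7480 * 4.6940
Result: 121.0631 C


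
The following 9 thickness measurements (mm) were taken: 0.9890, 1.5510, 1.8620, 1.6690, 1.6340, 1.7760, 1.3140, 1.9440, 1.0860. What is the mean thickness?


Formula: Average = sum / n
Substituting: Average = 13.8250 / 9
Result: 1.5361 mm


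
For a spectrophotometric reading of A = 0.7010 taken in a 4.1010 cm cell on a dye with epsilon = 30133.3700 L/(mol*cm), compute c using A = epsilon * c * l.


Formula: c = A / (epsilon * l)
Substituting: c = 0.7010 / (30133.3700 * 4.1010)
Result: 5.6726e-06 mol/L


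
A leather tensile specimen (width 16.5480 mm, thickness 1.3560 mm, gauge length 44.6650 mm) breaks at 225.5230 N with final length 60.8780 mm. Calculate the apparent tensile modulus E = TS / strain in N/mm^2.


TS = F / (w * t) = 225.5230 / (16.5480 * 1.3560) = 10.0505 N/mm^2
strain = (Lf - L0) / L0 = (60.8780 - 44.6650) / 44.6650 = 0.3630
E = TS / strain = 10.0505 / 0.3630 = 27.6879 N/mm^2


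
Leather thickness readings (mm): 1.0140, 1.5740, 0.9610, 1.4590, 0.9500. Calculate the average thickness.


Formula: Average = sum / n
Substituting: Average = 5.9580 / 5
Result: 1.1916 mm


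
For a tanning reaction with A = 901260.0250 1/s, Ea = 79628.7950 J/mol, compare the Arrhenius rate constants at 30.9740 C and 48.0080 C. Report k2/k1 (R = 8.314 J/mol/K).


T1 = 30.9740 + 273.15 = 304.1240 K; T2 = 48.0080 + 273.15 = 321.1580 K
k1 = A * exp(-Ea/(R*T1)) = 901260.0250 * exp(-79628.7950/(8.314*304.1240)) = 1.8957e-08 1/s
k2 = A * exp(-Ea/(R*T2)) = 901260.0250 * exp(-79628.7950/(8.314*321.1580)) = 1.0074e-07 1/s
k2/k1 = 1.0074e-07 / 1.8957e-08 = 5.3140


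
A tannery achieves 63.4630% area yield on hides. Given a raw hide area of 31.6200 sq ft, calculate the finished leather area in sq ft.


Formula: finished = raw * yield / 100
Substituting: finished = 31.6200 * 63.4630 / 100
Result: 20.0670 sq ft


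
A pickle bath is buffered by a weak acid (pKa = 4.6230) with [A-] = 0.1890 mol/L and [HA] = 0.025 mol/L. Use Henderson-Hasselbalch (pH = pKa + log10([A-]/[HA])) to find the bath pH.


ratio = [A-] / [HA] = 0.1890 / 0.025 = 7.5600
log10(ratio) = 0.8785
pH = pKa + log10(ratio) = 4.6230 + 0.8785 = 5.5015


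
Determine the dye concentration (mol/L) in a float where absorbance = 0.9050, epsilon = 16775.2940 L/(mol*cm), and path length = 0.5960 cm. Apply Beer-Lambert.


Formula: c = A / (epsilon * l)
Substituting: c = 0.9050 / (16775.2940 * 0.5960)
Result: 9.0517e-05 mol/L


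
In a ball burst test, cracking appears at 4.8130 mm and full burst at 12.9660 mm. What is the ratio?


Formula: Ratio = crack / burst
Substituting: Ratio = 4.8130 / 12.9660
Result: 0.3712


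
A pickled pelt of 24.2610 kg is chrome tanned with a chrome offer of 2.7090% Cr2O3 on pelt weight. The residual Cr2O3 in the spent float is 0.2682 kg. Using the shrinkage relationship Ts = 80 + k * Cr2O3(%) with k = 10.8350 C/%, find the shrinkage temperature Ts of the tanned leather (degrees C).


Offered = pelt * offer_pct / 100 = 24.2610 * 2.7090 / 100 = 0.6572 kg
Uptake = offered - residual = 0.6572 - 0.2682 = 0.3890 kg
Cr2O3% on pelt = uptake / pelt * 100 = 0.3890 / 24.2610 * 100 = 1.6035 %
Ts = 80 + k * Cr2O3% = 80 + 10.8350 * 1.6035 = 97.3742 C


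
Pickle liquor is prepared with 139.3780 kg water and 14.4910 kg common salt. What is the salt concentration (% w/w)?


Formula: Conc = salt / (water + salt) * 100
Substituting: Conc = 14.4910 / (139.3780 + 14.4910) * 100
Result: 9.4178 %


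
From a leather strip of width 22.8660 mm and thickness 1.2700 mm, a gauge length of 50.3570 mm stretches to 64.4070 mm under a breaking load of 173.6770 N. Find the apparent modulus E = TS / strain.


TS = F / (w * t) = 173.6770 / (22.8660 * 1.2700) = 5.9807 N/mm^2
strain = (Lf - L0) / L0 = (64.4070 - 50.3570) / 50.3570 = 0.2790
E = TS / strain = 5.9807 / 0.2790 = 21.4354 N/mm^2


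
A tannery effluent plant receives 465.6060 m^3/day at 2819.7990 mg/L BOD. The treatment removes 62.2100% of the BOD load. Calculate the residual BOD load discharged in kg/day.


Load_in = volume * conc / 1000 = 465.6060 * 2819.7990 / 1000 = 1312.9153 kg/day
Removed = Load_in * eff / 100 = 1312.9153 * 62.2100 / 100 = 816.7646 kg/day
Load_out = Load_in - Removed = 1312.9153 - 816.7646 = 496.1507 kg/day


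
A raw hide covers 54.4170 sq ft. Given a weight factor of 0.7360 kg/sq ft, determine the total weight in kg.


Formula: Weight = area * weight_per_sqft
Substituting: Weight = 54.4170 * 0.7360
Result: 40.0509 kg


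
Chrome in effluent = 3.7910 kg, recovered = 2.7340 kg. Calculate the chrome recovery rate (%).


Formula: Recovery = recovered / input * 100
Substituting: Recovery = 2.7340 / 3.7910 * 100
Result: 72.1182 %


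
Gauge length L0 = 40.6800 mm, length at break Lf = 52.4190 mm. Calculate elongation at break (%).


Formula: Elongation = (Lf - L0) / L0 * 100
Substituting: Elongation = (52.4190 - 40.6800) / 40.6800 * 100
Result: 28.8569 %


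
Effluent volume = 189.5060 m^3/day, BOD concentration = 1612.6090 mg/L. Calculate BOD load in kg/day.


Formula: BOD_load = volume * conc / 1000
Substituting: BOD_load = 189.5060 * 1612.6090 / 1000
Result: 305.5991 kg/day


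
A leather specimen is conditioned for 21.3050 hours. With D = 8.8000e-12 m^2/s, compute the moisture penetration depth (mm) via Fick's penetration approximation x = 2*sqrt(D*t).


t = 21.3050 hr * 3600 = 76698.0000 s
D * t = 8.8000e-12 * 76698.0000 = 6.7494e-07
x = 2 * sqrt(D*t) = 2 * sqrt(6.7494e-07) = 0.0016431 m = 1.6431 mm


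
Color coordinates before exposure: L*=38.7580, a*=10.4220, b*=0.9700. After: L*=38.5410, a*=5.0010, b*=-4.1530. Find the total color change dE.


dL = -0.2170, da = -5.4210, db = -5.1230
dE = sqrt((-0.2170)^2 + (-5.4210)^2 + (-5.1230)^2) = 7.4619


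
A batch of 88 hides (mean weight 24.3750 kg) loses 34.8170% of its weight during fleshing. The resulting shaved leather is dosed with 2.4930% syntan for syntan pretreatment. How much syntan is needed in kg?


Total_raw = N * avg_wt = 88 * 24.3750 = 2145.0000 kg
Substrate = Total_raw * (1 - loss/100) = 2145.0000 * (1 - 34.8170/100) = 1398.1753 kg
Syntan = Substrate * pct / 100 = 1398.1753 * 2.4930 / 100 = 34.8565 kg


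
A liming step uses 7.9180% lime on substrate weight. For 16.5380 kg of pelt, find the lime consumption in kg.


Formula: Lime = substrate * pct / 100
Substituting: Lime = 16.5380 * 7.9180 / 100
Result: 1.3095 kg


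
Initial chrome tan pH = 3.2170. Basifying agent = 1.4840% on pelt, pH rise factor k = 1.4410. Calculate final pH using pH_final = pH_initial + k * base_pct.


Formula: pH_final = pH_initial + k * base_pct
Substituting: pH_final = 3.2170 + 1.4410 * 1.4840
Result: 5.3554


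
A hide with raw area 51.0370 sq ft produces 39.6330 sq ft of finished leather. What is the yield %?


Formula: Yield = finished / raw * 100
Substituting: Yield = 39.6330 / 51.0370 * 100
Result: 77.6554 %


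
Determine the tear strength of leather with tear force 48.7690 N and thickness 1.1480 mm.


Formula: Tear strength = force / thickness
Substituting: Tear strength = 48.7690 / 1.1480
Result: 42.4817 N/mm


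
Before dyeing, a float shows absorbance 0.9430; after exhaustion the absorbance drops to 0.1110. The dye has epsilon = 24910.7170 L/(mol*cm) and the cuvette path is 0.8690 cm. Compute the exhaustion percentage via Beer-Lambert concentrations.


c_initial = A_i / (epsilon * l) = 0.9430 / (24910.7170 * 0.8690) = 4.3562e-05 mol/L
c_final = A_f / (epsilon * l) = 0.1110 / (24910.7170 * 0.8690) = 5.1276e-06 mol/L
Exhaustion = (c_initial - c_final) / c_initial * 100 = (4.3562e-05 - 5.1276e-06) / 4.3562e-05 * 100 = 88.2291 %


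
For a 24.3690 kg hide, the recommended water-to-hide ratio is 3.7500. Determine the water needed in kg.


Formula: Water = hide_weight * ratio
Substituting: Water = 24.3690 * 3.7500
Result: 91.3837 kg


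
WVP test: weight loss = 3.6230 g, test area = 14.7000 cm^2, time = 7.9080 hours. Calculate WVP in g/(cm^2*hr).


Formula: WVP = loss / (area * time)
Substituting: WVP = 3.6230 / (14.7000 * 7.9080)
Result: 0.0311662 g/(cm^2*hr)


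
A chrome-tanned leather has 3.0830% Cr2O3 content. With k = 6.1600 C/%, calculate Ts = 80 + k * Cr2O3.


Formula: Ts = 80 + k * Cr2O3
Substituting: Ts = 80 + 6.1600 * 3.0830
Result: 98.9913 C


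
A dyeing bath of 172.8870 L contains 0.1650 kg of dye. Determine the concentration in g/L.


Formula: Conc = dye_mass(kg) / volume(L) * 1000
Substituting: Conc = 0.1650 / 172.8870 * 1000
Result: 0.9544 g/L


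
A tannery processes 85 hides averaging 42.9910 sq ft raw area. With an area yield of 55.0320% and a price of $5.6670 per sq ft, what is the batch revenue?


Raw_total = N * avg_area = 85 * 42.9910 = 3654.2350 sq ft
Finished = Raw_total * yield / 100 = 3654.2350 * 55.0320 / 100 = 2010.9986 sq ft
Value = Finished * price = 2010.9986 * 5.6670 = 11396.3291 $


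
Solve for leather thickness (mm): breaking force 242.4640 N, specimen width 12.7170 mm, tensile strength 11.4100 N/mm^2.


Formula: t = F / (TS * w)
Substituting: t = 242.4640 / (11.4100 * 12.7170)
Result: 1.6710 mm


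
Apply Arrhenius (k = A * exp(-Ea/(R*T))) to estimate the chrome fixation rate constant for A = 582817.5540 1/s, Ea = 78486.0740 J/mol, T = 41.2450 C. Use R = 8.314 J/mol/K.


T_K = T_C + 273.15 = 41.2450 + 273.15 = 314.3950 K
exponent = -Ea / (R * T_K) = -78486.0740 / (8.314 * 314.3950) = -30.0267
k = A * exp(exponent) = 582817.5540 * exp(-30.0267) = 5.3103e-08 1/s


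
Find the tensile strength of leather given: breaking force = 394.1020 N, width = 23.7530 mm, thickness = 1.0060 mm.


Formula: TS = force / (width * thickness)
Substituting: TS = 394.1020 / (23.7530 * 1.0060)
Result: 16.4927 N/mm^2


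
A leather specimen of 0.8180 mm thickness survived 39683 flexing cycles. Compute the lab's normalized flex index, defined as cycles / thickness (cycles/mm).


Formula: Index = cycles / thickness
Substituting: Index = 39683 / 0.8180
Result: 48512.2249 cycles/mm


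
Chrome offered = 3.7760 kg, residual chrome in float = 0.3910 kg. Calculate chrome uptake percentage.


Formula: Uptake = (offered - residual) / offered * 100
Substituting: Uptake = (3.7760 - 0.3910) / 3.7760 * 100
Result: 89.6451 %


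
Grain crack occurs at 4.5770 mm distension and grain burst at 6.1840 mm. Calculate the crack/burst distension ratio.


Formula: Ratio = crack / burst
Substituting: Ratio = 4.5770 / 6.1840
Result: 0.7401


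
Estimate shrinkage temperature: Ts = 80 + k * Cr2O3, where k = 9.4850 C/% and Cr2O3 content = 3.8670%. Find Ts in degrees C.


Formula: Ts = 80 + k * Cr2O3
Substituting: Ts = 80 + 9.4850 * 3.8670
Result: 116.6785 C


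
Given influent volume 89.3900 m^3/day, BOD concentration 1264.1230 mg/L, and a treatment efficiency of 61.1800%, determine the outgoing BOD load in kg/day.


Load_in = volume * conc / 1000 = 89.3900 * 1264.1230 / 1000 = 113.0000 kg/day
Removed = Load_in * eff / 100 = 113.0000 * 61.1800 / 100 = 69.1334 kg/day
Load_out = Load_in - Removed = 113.0000 - 69.1334 = 43.8666 kg/day


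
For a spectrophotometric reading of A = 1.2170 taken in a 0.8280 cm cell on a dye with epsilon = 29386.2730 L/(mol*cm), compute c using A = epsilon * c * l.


Formula: c = A / (epsilon * l)
Substituting: c = 1.2170 / (29386.2730 * 0.8280)
Result: 5.0017e-05 mol/L


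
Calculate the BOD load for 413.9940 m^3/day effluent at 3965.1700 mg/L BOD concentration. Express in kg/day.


Formula: BOD_load = volume * conc / 1000
Substituting: BOD_load = 413.9940 * 3965.1700 / 1000
Result: 1641.5566 kg/day


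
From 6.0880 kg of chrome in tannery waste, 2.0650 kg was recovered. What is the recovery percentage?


Formula: Recovery = recovered / input * 100
Substituting: Recovery = 2.0650 / 6.0880 * 100
Result: 33.9192 %


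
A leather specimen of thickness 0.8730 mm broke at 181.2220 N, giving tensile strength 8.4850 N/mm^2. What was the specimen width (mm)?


Formula: w = F / (TS * t)
Substituting: w = 181.2220 / (8.4850 * 0.8730)
Result: 24.4650 mm


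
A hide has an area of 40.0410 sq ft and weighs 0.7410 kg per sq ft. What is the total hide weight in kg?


Formula: Weight = area * weight_per_sqft
Substituting: Weight = 40.0410 * 0.7410
Result: 29.6704 kg


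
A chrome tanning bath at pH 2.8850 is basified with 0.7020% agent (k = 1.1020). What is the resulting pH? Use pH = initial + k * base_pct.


Formula: pH_final = pH_initial + k * base_pct
Substituting: pH_final = 2.8850 + 1.1020 * 0.7020
Result: 3.6586


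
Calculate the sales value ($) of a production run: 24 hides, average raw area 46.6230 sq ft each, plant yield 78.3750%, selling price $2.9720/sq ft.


Raw_total = N * avg_area = 24 * 46.6230 = 1118.9520 sq ft
Finished = Raw_total * yield / 100 = 1118.9520 * 78.3750 / 100 = 876.9786 sq ft
Value = Finished * price = 876.9786 * 2.9720 = 2606.3805 $


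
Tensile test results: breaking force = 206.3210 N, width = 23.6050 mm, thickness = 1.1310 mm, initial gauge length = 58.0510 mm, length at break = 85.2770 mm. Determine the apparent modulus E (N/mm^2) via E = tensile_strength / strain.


TS = F / (w * t) = 206.3210 / (23.6050 * 1.1310) = 7.7282 N/mm^2
strain = (Lf - L0) / L0 = (85.2770 - 58.0510) / 58.0510 = 0.4690
E = TS / strain = 7.7282 / 0.4690 = 16.4779 N/mm^2
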